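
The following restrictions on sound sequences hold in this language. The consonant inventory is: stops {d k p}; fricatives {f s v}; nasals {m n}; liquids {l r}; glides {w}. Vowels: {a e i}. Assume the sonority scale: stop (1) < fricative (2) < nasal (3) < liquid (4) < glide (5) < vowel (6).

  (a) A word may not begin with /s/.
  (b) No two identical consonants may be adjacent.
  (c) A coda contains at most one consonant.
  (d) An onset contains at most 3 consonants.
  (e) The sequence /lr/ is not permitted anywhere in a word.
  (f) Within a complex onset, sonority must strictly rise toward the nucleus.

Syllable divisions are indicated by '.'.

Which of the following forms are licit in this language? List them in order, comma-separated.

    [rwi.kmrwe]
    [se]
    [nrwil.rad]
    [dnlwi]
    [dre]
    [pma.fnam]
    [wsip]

[dre], [pma.fnam]

[rwi.kmrwe] — violates constraint (d): syllable 2 onset /kmrw/ has 4 consonants (> 3) → illicit
[se] — violates constraint (a): word begins with /s/ → illicit
[nrwil.rad] — violates constraint (e): contains banned sequence /lr/ → illicit
[dnlwi] — violates constraint (d): syllable 1 onset /dnlw/ has 4 consonants (> 3) → illicit
[dre] — σ1 onset /dr/ (1→4 rises), coda /∅/ ok → licit
[pma.fnam] — σ1 onset /pm/ (1→3 rises), coda /∅/ ok; σ2 onset /fn/ (2→3 rises), coda /m/ ok → licit
[wsip] — violates constraint (f): syllable 1 onset /ws/: /w/ (glide, 5) → /s/ (fricative, 2) does not rise → illicit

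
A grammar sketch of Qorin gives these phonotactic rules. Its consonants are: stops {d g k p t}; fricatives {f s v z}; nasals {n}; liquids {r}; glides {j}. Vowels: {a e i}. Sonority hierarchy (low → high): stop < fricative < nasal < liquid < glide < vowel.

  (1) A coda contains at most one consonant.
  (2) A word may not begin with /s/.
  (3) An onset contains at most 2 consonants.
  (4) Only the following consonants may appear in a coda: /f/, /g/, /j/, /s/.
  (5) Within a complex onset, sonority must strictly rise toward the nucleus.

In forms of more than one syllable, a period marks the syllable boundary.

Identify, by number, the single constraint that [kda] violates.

[kda]: syllable 1 onset /kd/: /k/ (stop, 1) → /d/ (stop, 1) does not rise.
This is a violation of constraint 5: "Within a complex onset, sonority must strictly rise toward the nucleus."
The remaining constraints (1, 2, 3, 4) are satisfied.

5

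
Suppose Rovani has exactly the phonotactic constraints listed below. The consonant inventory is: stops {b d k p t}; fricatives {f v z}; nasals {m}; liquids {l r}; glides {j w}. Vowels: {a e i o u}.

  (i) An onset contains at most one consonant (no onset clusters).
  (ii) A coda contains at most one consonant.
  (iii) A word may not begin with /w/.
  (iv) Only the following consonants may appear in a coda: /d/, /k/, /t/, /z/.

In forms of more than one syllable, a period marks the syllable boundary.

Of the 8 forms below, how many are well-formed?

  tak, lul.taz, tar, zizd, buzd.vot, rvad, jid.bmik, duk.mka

tak — σ1 onset /t/, coda /k/ ok → well-formed
lul.taz — violates constraint (iv): syllable 1 coda contains /l/, which is not a licensed coda consonant → ill-formed
tar — violates constraint (iv): syllable 1 coda contains /r/, which is not a licensed coda consonant → ill-formed
zizd — violates constraint (ii): syllable 1 coda /zd/ has 2 consonants (> 1) → ill-formed
buzd.vot — violates constraint (ii): syllable 1 coda /zd/ has 2 consonants (> 1) → ill-formed
rvad — violates constraint (i): syllable 1 onset /rv/ has 2 consonants (> 1) → ill-formed
jid.bmik — violates constraint (i): syllable 2 onset /bm/ has 2 consonants (> 1) → ill-formed
duk.mka — violates constraint (i): syllable 2 onset /mk/ has 2 consonants (> 1) → ill-formed
Well-formed: tak → 1.

1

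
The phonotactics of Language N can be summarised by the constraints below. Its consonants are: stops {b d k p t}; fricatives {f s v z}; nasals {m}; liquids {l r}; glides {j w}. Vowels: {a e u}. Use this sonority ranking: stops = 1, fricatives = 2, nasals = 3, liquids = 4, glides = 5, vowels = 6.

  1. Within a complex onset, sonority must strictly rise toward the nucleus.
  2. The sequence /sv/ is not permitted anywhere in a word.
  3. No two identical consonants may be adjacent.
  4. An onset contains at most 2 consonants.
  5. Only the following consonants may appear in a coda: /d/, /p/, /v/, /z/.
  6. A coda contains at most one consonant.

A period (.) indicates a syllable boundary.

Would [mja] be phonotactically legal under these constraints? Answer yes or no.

yes

[mja] — σ1 onset /mj/ (3→5 rises), coda /∅/ ok → phonotactically legal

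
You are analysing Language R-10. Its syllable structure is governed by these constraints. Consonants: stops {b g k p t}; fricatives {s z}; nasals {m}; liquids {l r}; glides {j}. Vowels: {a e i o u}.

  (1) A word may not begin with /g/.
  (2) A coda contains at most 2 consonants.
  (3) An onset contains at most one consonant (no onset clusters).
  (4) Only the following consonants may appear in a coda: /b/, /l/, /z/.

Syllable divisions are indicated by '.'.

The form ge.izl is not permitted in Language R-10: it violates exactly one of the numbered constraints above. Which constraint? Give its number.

ge.izl: word begins with /g/.
This is a violation of constraint 1: "A word may not begin with /g/."
The remaining constraints (2, 3, 4) are satisfied.

1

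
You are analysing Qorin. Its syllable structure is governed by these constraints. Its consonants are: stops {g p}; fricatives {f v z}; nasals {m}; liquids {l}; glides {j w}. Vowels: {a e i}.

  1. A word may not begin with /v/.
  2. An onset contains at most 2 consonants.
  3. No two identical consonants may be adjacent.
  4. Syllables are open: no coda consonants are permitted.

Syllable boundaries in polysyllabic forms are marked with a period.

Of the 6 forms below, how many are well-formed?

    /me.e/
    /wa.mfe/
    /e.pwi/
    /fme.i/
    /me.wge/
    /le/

6

/me.e/ — σ1 onset /m/, coda /∅/ ok; σ2 onset /∅/, coda /∅/ ok → well-formed
/wa.mfe/ — σ1 onset /w/, coda /∅/ ok; σ2 onset /mf/ (2C), coda /∅/ ok → well-formed
/e.pwi/ — σ1 onset /∅/, coda /∅/ ok; σ2 onset /pw/ (2C), coda /∅/ ok → well-formed
/fme.i/ — σ1 onset /fm/ (2C), coda /∅/ ok; σ2 onset /∅/, coda /∅/ ok → well-formed
/me.wge/ — σ1 onset /m/, coda /∅/ ok; σ2 onset /wg/ (2C), coda /∅/ ok → well-formed
/le/ — σ1 onset /l/, coda /∅/ ok → well-formed
Well-formed: /me.e/, /wa.mfe/, /e.pwi/, /fme.i/, /me.wge/, /le/ → 6.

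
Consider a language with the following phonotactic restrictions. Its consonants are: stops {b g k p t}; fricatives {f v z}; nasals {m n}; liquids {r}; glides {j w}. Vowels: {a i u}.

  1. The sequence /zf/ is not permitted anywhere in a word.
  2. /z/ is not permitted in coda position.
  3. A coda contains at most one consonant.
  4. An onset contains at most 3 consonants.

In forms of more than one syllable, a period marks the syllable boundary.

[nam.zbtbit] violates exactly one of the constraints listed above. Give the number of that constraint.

4

[nam.zbtbit]: syllable 2 onset /zbtb/ has 4 consonants (> 3).
This is a violation of constraint 4: "An onset contains at most 3 consonants."
The remaining constraints (1, 2, 3) are satisfied.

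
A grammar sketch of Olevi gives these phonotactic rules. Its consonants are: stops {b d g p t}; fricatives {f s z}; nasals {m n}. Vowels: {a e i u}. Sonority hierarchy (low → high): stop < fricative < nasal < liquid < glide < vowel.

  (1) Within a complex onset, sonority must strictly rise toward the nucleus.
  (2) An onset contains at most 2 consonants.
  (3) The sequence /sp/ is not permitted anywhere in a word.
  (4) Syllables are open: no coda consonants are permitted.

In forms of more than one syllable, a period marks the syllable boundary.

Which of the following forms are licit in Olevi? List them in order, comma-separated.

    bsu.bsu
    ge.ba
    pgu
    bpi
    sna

bsu.bsu, ge.ba, sna

bsu.bsu — σ1 onset /bs/ (1→2 rises), coda /∅/ ok; σ2 onset /bs/ (1→2 rises), coda /∅/ ok → licit
ge.ba — σ1 onset /g/, coda /∅/ ok; σ2 onset /b/, coda /∅/ ok → licit
pgu — violates constraint 1: syllable 1 onset /pg/: /p/ (stop, 1) → /g/ (stop, 1) does not rise → illicit
bpi — violates constraint 1: syllable 1 onset /bp/: /b/ (stop, 1) → /p/ (stop, 1) does not rise → illicit
sna — σ1 onset /sn/ (2→3 rises), coda /∅/ ok → licit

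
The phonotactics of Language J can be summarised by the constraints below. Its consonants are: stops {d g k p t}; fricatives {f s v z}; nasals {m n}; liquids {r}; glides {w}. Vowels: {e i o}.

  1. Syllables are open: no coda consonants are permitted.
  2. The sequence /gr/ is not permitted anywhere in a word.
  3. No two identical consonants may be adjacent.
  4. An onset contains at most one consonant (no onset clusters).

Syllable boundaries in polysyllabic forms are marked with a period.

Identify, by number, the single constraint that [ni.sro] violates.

4

[ni.sro]: syllable 2 onset /sr/ has 2 consonants (> 1).
This is a violation of constraint 4: "An onset contains at most one consonant (no onset clusters)."
The remaining constraints (1, 2, 3) are satisfied.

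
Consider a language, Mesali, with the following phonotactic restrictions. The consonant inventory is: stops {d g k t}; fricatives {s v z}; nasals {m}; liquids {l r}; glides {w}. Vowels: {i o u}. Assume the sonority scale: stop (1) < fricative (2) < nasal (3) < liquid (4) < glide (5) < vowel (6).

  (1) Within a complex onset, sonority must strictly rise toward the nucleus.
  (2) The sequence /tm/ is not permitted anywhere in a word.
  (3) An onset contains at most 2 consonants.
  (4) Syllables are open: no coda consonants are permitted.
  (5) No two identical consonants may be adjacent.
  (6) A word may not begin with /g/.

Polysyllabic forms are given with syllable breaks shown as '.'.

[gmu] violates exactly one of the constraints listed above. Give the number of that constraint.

6

[gmu]: word begins with /g/.
This is a violation of constraint 6: "A word may not begin with /g/."
The remaining constraints (1, 2, 3, 4, 5) are satisfied.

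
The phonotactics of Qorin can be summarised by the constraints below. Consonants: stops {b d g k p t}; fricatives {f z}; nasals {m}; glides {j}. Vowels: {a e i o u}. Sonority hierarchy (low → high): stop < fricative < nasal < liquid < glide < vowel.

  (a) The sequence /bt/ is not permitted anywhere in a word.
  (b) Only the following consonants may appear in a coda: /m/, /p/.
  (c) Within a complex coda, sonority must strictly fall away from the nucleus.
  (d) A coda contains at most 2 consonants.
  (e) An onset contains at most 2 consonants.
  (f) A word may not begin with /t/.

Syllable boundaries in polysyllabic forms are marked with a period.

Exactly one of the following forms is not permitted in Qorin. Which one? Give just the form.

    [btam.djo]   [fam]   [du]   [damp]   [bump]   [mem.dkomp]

[btam.djo]

[btam.djo] — violates constraint (a): contains banned sequence /bt/ → not permitted
[fam] — σ1 onset /f/, coda /m/ ok → permitted
[du] — σ1 onset /d/, coda /∅/ ok → permitted
[damp] — σ1 onset /d/, coda /mp/ (3→1 falls) ok → permitted
[bump] — σ1 onset /b/, coda /mp/ (3→1 falls) ok → permitted
[mem.dkomp] — σ1 onset /m/, coda /m/ ok; σ2 onset /dk/ (2C), coda /mp/ (3→1 falls) ok → permitted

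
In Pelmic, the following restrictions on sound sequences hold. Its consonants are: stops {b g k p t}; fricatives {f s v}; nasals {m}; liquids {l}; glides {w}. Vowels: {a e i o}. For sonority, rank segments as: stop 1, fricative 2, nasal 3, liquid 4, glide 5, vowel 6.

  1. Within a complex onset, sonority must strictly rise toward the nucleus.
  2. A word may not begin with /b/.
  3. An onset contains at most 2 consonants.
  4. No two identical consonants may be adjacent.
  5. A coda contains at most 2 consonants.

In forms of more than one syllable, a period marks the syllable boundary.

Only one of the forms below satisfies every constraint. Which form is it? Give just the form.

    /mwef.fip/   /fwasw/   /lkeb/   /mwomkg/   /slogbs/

/fwasw/

/mwef.fip/ — violates constraint 4: adjacent identical consonants /ff/ → not permitted
/fwasw/ — σ1 onset /fw/ (2→5 rises), coda /sw/ (2C) ok → permitted
/lkeb/ — violates constraint 1: syllable 1 onset /lk/: /l/ (liquid, 4) → /k/ (stop, 1) does not rise → not permitted
/mwomkg/ — violates constraint 5: syllable 1 coda /mkg/ has 3 consonants (> 2) → not permitted
/slogbs/ — violates constraint 5: syllable 1 coda /gbs/ has 3 consonants (> 2) → not permitted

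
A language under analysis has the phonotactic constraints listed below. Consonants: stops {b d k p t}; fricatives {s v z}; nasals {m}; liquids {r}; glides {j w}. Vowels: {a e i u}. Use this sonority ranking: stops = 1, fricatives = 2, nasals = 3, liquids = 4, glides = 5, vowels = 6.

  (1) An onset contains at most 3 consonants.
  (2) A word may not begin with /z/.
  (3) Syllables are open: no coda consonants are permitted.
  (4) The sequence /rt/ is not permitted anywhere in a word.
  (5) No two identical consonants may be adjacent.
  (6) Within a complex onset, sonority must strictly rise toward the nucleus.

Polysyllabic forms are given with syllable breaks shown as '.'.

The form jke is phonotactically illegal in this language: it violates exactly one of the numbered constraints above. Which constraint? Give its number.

6

jke: syllable 1 onset /jk/: /j/ (glide, 5) → /k/ (stop, 1) does not rise.
This is a violation of constraint 6: "Within a complex onset, sonority must strictly rise toward the nucleus."
The remaining constraints (1, 2, 3, 4, 5) are satisfied.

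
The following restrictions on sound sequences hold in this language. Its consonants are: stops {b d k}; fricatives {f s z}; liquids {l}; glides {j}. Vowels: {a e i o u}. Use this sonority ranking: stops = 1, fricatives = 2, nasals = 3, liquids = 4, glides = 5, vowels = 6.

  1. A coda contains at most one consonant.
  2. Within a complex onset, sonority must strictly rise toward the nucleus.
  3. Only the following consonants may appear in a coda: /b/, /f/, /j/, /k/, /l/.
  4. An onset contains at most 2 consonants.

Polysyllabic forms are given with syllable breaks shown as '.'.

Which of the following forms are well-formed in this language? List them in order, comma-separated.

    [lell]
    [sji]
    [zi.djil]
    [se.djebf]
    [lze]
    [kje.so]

[lell] — violates constraint 1: syllable 1 coda /ll/ has 2 consonants (> 1) → ill-formed
[sji] — σ1 onset /sj/ (2→5 rises), coda /∅/ ok → well-formed
[zi.djil] — σ1 onset /z/, coda /∅/ ok; σ2 onset /dj/ (1→5 rises), coda /l/ ok → well-formed
[se.djebf] — violates constraint 1: syllable 2 coda /bf/ has 2 consonants (> 1) → ill-formed
[lze] — violates constraint 2: syllable 1 onset /lz/: /l/ (liquid, 4) → /z/ (fricative, 2) does not rise → ill-formed
[kje.so] — σ1 onset /kj/ (1→5 rises), coda /∅/ ok; σ2 onset /s/, coda /∅/ ok → well-formed

[sji], [zi.djil], [kje.so]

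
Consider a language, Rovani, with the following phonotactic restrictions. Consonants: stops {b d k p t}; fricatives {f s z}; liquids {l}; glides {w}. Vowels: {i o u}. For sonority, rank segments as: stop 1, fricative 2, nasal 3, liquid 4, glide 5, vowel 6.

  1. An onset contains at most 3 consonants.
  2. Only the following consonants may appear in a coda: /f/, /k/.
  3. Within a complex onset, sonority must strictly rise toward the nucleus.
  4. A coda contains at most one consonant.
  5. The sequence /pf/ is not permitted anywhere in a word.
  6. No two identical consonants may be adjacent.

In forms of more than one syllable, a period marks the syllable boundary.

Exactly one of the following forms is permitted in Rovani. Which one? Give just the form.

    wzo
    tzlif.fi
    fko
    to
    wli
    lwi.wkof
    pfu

to

wzo — violates constraint 3: syllable 1 onset /wz/: /w/ (glide, 5) → /z/ (fricative, 2) does not rise → not permitted
tzlif.fi — violates constraint 6: adjacent identical consonants /ff/ → not permitted
fko — violates constraint 3: syllable 1 onset /fk/: /f/ (fricative, 2) → /k/ (stop, 1) does not rise → not permitted
to — σ1 onset /t/, coda /∅/ ok → permitted
wli — violates constraint 3: syllable 1 onset /wl/: /w/ (glide, 5) → /l/ (liquid, 4) does not rise → not permitted
lwi.wkof — violates constraint 3: syllable 2 onset /wk/: /w/ (glide, 5) → /k/ (stop, 1) does not rise → not permitted
pfu — violates constraint 5: contains banned sequence /pf/ → not permitted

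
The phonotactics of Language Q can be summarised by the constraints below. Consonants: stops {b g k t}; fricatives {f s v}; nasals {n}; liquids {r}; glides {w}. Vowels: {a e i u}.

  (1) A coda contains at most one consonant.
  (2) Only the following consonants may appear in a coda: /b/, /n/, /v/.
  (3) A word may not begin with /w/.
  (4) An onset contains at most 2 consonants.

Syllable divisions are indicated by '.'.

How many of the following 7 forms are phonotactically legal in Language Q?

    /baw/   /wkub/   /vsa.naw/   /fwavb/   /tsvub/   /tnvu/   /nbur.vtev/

/baw/ — violates constraint 2: syllable 1 coda contains /w/, which is not a licensed coda consonant → phonotactically illegal
/wkub/ — violates constraint 3: word begins with /w/ → phonotactically illegal
/vsa.naw/ — violates constraint 2: syllable 2 coda contains /w/, which is not a licensed coda consonant → phonotactically illegal
/fwavb/ — violates constraint 1: syllable 1 coda /vb/ has 2 consonants (> 1) → phonotactically illegal
/tsvub/ — violates constraint 4: syllable 1 onset /tsv/ has 3 consonants (> 2) → phonotactically illegal
/tnvu/ — violates constraint 4: syllable 1 onset /tnv/ has 3 consonants (> 2) → phonotactically illegal
/nbur.vtev/ — violates constraint 2: syllable 1 coda contains /r/, which is not a licensed coda consonant → phonotactically illegal
No form is phonotactically legal → 0.

0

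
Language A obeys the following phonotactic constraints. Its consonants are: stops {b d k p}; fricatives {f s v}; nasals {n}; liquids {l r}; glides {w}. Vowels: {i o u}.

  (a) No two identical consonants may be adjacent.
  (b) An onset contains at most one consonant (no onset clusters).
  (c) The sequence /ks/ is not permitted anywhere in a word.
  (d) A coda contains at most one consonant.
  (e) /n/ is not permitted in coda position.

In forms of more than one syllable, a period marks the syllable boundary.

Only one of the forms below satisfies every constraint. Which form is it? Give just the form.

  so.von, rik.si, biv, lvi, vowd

biv

so.von — violates constraint (e): syllable 2 coda contains /n/ → not permitted
rik.si — violates constraint (c): contains banned sequence /ks/ → not permitted
biv — σ1 onset /b/, coda /v/ ok → permitted
lvi — violates constraint (b): syllable 1 onset /lv/ has 2 consonants (> 1) → not permitted
vowd — violates constraint (d): syllable 1 coda /wd/ has 2 consonants (> 1) → not permitted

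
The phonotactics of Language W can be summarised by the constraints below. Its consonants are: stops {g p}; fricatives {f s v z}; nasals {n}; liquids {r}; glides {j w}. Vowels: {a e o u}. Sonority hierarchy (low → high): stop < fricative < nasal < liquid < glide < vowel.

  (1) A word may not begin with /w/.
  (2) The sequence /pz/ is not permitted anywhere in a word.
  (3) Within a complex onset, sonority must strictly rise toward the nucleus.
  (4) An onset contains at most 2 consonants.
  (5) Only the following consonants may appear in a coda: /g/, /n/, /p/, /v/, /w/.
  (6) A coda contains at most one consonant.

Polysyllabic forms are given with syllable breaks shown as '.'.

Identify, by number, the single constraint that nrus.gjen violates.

nrus.gjen: syllable 1 coda contains /s/, which is not a licensed coda consonant.
This is a violation of constraint 5: "Only the following consonants may appear in a coda: /g/, /n/, /p/, /v/, /w/."
The remaining constraints (1, 2, 3, 4, 6) are satisfied.

5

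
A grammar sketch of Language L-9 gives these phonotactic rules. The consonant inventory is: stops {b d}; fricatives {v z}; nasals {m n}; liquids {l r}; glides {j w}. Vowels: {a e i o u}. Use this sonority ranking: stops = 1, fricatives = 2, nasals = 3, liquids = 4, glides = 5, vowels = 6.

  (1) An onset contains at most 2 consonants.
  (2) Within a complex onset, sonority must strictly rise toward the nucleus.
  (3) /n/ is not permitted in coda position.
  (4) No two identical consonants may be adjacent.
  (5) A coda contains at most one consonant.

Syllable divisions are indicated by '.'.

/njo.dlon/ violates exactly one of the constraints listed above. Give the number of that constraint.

/njo.dlon/: syllable 2 coda contains /n/.
This is a violation of constraint 3: "/n/ is not permitted in coda position."
The remaining constraints (1, 2, 4, 5) are satisfied.

3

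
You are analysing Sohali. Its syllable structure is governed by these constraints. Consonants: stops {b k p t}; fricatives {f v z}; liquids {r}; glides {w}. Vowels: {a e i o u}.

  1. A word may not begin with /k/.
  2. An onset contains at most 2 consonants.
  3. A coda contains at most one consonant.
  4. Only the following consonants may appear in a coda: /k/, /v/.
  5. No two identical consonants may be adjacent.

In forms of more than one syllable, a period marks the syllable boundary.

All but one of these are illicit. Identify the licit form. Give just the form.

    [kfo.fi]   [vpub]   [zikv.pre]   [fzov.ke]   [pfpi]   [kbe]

[fzov.ke]

[kfo.fi] — violates constraint 1: word begins with /k/ → illicit
[vpub] — violates constraint 4: syllable 1 coda contains /b/, which is not a licensed coda consonant → illicit
[zikv.pre] — violates constraint 3: syllable 1 coda /kv/ has 2 consonants (> 1) → illicit
[fzov.ke] — σ1 onset /fz/ (2C), coda /v/ ok; σ2 onset /k/, coda /∅/ ok → licit
[pfpi] — violates constraint 2: syllable 1 onset /pfp/ has 3 consonants (> 2) → illicit
[kbe] — violates constraint 1: word begins with /k/ → illicit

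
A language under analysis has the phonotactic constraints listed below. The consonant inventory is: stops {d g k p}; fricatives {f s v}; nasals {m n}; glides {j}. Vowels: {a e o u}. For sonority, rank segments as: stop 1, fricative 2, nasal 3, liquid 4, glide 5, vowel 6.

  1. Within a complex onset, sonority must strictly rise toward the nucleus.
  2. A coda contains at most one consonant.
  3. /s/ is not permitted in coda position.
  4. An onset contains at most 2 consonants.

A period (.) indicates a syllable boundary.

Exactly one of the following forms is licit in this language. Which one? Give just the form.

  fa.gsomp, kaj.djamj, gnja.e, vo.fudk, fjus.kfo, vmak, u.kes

fa.gsomp — violates constraint 2: syllable 2 coda /mp/ has 2 consonants (> 1) → illicit
kaj.djamj — violates constraint 2: syllable 2 coda /mj/ has 2 consonants (> 1) → illicit
gnja.e — violates constraint 4: syllable 1 onset /gnj/ has 3 consonants (> 2) → illicit
vo.fudk — violates constraint 2: syllable 2 coda /dk/ has 2 consonants (> 1) → illicit
fjus.kfo — violates constraint 3: syllable 1 coda contains /s/ → illicit
vmak — σ1 onset /vm/ (2→3 rises), coda /k/ ok → licit
u.kes — violates constraint 3: syllable 2 coda contains /s/ → illicit

vmak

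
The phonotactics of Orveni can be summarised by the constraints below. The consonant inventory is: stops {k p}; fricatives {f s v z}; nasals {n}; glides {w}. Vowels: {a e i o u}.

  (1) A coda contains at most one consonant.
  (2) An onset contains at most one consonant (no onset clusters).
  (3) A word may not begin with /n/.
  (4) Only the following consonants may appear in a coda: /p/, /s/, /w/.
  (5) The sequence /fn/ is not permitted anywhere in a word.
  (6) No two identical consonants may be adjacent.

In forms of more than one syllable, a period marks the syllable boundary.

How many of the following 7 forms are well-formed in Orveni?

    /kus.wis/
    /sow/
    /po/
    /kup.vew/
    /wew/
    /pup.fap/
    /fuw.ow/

7

/kus.wis/ — σ1 onset /k/, coda /s/ ok; σ2 onset /w/, coda /s/ ok → well-formed
/sow/ — σ1 onset /s/, coda /w/ ok → well-formed
/po/ — σ1 onset /p/, coda /∅/ ok → well-formed
/kup.vew/ — σ1 onset /k/, coda /p/ ok; σ2 onset /v/, coda /w/ ok → well-formed
/wew/ — σ1 onset /w/, coda /w/ ok → well-formed
/pup.fap/ — σ1 onset /p/, coda /p/ ok; σ2 onset /f/, coda /p/ ok → well-formed
/fuw.ow/ — σ1 onset /f/, coda /w/ ok; σ2 onset /∅/, coda /w/ ok → well-formed
Well-formed: /kus.wis/, /sow/, /po/, /kup.vew/, /wew/, /pup.fap/, /fuw.ow/ → 7.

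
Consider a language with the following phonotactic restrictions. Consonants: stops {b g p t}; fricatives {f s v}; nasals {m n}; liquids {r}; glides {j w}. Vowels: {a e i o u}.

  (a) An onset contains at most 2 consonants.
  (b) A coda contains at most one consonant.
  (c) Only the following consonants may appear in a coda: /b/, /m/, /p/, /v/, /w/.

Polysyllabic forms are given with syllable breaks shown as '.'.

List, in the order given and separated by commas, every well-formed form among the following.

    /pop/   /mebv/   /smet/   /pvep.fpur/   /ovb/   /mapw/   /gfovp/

/pop/

/pop/ — σ1 onset /p/, coda /p/ ok → well-formed
/mebv/ — violates constraint (b): syllable 1 coda /bv/ has 2 consonants (> 1) → ill-formed
/smet/ — violates constraint (c): syllable 1 coda contains /t/, which is not a licensed coda consonant → ill-formed
/pvep.fpur/ — violates constraint (c): syllable 2 coda contains /r/, which is not a licensed coda consonant → ill-formed
/ovb/ — violates constraint (b): syllable 1 coda /vb/ has 2 consonants (> 1) → ill-formed
/mapw/ — violates constraint (b): syllable 1 coda /pw/ has 2 consonants (> 1) → ill-formed
/gfovp/ — violates constraint (b): syllable 1 coda /vp/ has 2 consonants (> 1) → ill-formed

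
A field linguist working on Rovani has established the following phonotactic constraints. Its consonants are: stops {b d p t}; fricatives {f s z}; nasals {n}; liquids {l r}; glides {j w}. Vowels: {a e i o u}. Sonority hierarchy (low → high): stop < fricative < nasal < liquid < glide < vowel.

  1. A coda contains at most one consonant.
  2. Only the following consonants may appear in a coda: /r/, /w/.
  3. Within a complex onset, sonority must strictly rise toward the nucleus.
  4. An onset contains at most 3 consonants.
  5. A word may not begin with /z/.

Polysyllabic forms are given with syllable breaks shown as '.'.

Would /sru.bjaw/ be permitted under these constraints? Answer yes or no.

/sru.bjaw/ — σ1 onset /sr/ (2→4 rises), coda /∅/ ok; σ2 onset /bj/ (1→5 rises), coda /w/ ok → permitted

yes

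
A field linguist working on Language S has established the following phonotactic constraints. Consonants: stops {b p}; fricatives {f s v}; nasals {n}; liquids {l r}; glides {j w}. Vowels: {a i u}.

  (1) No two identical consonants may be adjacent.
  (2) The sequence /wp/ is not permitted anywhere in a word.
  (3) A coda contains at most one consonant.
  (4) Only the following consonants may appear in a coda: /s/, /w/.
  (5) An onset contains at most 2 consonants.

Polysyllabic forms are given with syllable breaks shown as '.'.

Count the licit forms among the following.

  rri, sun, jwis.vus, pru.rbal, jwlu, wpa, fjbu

1

rri — violates constraint 1: adjacent identical consonants /rr/ → illicit
sun — violates constraint 4: syllable 1 coda contains /n/, which is not a licensed coda consonant → illicit
jwis.vus — σ1 onset /jw/ (2C), coda /s/ ok; σ2 onset /v/, coda /s/ ok → licit
pru.rbal — violates constraint 4: syllable 2 coda contains /l/, which is not a licensed coda consonant → illicit
jwlu — violates constraint 5: syllable 1 onset /jwl/ has 3 consonants (> 2) → illicit
wpa — violates constraint 2: contains banned sequence /wp/ → illicit
fjbu — violates constraint 5: syllable 1 onset /fjb/ has 3 consonants (> 2) → illicit
Licit: jwis.vus → 1.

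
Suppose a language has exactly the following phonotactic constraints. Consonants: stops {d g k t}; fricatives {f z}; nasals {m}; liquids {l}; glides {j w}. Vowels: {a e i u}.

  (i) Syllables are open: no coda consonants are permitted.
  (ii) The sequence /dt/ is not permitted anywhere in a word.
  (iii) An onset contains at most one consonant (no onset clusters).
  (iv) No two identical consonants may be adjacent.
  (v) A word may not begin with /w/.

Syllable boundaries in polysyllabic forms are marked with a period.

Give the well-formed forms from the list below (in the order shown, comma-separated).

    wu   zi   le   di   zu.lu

wu — violates constraint (v): word begins with /w/ → ill-formed
zi — σ1 onset /z/, coda /∅/ ok → well-formed
le — σ1 onset /l/, coda /∅/ ok → well-formed
di — σ1 onset /d/, coda /∅/ ok → well-formed
zu.lu — σ1 onset /z/, coda /∅/ ok; σ2 onset /l/, coda /∅/ ok → well-formed

zi, le, di, zu.lu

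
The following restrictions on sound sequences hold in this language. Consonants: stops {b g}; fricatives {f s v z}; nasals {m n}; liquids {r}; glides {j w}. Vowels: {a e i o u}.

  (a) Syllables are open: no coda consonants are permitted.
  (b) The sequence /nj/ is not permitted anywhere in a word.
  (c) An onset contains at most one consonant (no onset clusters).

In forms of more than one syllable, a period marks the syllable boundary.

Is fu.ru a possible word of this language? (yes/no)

yes

fu.ru — σ1 onset /f/, coda /∅/ ok; σ2 onset /r/, coda /∅/ ok → phonotactically legal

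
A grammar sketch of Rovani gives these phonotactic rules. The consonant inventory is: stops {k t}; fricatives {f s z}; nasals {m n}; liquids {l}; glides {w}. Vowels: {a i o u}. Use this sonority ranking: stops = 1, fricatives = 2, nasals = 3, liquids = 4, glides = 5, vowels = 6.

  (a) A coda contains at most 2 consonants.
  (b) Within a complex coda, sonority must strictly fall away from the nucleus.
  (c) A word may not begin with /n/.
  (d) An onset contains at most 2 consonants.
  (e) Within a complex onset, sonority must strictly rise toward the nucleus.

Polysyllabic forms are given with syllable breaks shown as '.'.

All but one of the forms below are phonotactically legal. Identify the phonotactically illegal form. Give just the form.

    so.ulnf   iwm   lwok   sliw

so.ulnf

so.ulnf — violates constraint (a): syllable 2 coda /lnf/ has 3 consonants (> 2) → phonotactically illegal
iwm — σ1 onset /∅/, coda /wm/ (5→3 falls) ok → phonotactically legal
lwok — σ1 onset /lw/ (4→5 rises), coda /k/ ok → phonotactically legal
sliw — σ1 onset /sl/ (2→4 rises), coda /w/ ok → phonotactically legal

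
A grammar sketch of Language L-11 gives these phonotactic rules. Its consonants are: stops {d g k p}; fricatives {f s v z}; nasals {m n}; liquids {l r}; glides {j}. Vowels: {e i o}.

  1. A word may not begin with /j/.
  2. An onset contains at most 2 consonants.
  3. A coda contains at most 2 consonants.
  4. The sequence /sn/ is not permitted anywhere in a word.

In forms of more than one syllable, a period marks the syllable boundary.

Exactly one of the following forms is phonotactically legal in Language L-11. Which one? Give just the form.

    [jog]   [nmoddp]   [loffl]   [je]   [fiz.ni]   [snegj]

[fiz.ni]

[jog] — violates constraint 1: word begins with /j/ → phonotactically illegal
[nmoddp] — violates constraint 3: syllable 1 coda /ddp/ has 3 consonants (> 2) → phonotactically illegal
[loffl] — violates constraint 3: syllable 1 coda /ffl/ has 3 consonants (> 2) → phonotactically illegal
[je] — violates constraint 1: word begins with /j/ → phonotactically illegal
[fiz.ni] — σ1 onset /f/, coda /z/ ok; σ2 onset /n/, coda /∅/ ok → phonotactically legal
[snegj] — violates constraint 4: contains banned sequence /sn/ → phonotactically illegal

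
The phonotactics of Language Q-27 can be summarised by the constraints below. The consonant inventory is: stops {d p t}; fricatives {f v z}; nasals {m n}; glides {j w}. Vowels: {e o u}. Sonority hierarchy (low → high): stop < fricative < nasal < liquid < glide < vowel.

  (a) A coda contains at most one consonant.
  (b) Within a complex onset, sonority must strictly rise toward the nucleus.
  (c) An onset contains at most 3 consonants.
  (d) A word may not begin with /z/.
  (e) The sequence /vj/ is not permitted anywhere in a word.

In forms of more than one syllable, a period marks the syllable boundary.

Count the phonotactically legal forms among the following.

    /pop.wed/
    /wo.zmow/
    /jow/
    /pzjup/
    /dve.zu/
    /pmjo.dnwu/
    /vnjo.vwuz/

7

/pop.wed/ — σ1 onset /p/, coda /p/ ok; σ2 onset /w/, coda /d/ ok → phonotactically legal
/wo.zmow/ — σ1 onset /w/, coda /∅/ ok; σ2 onset /zm/ (2→3 rises), coda /w/ ok → phonotactically legal
/jow/ — σ1 onset /j/, coda /w/ ok → phonotactically legal
/pzjup/ — σ1 onset /pzj/ (1→2→5 rises), coda /p/ ok → phonotactically legal
/dve.zu/ — σ1 onset /dv/ (1→2 rises), coda /∅/ ok; σ2 onset /z/, coda /∅/ ok → phonotactically legal
/pmjo.dnwu/ — σ1 onset /pmj/ (1→3→5 rises), coda /∅/ ok; σ2 onset /dnw/ (1→3→5 rises), coda /∅/ ok → phonotactically legal
/vnjo.vwuz/ — σ1 onset /vnj/ (2→3→5 rises), coda /∅/ ok; σ2 onset /vw/ (2→5 rises), coda /z/ ok → phonotactically legal
Phonotactically legal: /pop.wed/, /wo.zmow/, /jow/, /pzjup/, /dve.zu/, /pmjo.dnwu/, /vnjo.vwuz/ → 7.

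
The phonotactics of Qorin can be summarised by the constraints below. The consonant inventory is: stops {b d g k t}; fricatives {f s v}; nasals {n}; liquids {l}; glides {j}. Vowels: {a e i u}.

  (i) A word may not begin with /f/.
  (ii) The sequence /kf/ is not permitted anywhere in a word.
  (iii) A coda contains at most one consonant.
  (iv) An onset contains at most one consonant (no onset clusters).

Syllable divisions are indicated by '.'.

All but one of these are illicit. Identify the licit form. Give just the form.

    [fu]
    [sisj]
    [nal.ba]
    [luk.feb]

[nal.ba]

[fu] — violates constraint (i): word begins with /f/ → illicit
[sisj] — violates constraint (iii): syllable 1 coda /sj/ has 2 consonants (> 1) → illicit
[nal.ba] — σ1 onset /n/, coda /l/ ok; σ2 onset /b/, coda /∅/ ok → licit
[luk.feb] — violates constraint (ii): contains banned sequence /kf/ → illicit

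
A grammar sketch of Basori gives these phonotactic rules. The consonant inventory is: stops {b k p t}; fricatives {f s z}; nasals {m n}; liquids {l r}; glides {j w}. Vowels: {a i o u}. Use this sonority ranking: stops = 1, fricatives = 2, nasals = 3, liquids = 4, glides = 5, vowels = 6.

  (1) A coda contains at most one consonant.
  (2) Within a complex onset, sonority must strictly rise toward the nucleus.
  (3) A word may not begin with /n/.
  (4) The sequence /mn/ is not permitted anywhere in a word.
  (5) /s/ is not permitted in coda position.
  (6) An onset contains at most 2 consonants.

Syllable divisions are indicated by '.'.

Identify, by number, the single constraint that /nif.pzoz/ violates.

3

/nif.pzoz/: word begins with /n/.
This is a violation of constraint 3: "A word may not begin with /n/."
The remaining constraints (1, 2, 4, 5, 6) are satisfied.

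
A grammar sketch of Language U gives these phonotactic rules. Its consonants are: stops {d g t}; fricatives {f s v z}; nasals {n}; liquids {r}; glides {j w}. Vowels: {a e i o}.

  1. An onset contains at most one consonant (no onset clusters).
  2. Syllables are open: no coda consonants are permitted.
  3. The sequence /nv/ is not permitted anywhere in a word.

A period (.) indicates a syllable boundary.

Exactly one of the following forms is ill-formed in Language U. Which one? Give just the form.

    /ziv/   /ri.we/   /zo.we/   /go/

/ziv/ — violates constraint 2: syllable 1 coda /v/ has 1 consonant (> 0) → ill-formed
/ri.we/ — σ1 onset /r/, coda /∅/ ok; σ2 onset /w/, coda /∅/ ok → well-formed
/zo.we/ — σ1 onset /z/, coda /∅/ ok; σ2 onset /w/, coda /∅/ ok → well-formed
/go/ — σ1 onset /g/, coda /∅/ ok → well-formed

/ziv/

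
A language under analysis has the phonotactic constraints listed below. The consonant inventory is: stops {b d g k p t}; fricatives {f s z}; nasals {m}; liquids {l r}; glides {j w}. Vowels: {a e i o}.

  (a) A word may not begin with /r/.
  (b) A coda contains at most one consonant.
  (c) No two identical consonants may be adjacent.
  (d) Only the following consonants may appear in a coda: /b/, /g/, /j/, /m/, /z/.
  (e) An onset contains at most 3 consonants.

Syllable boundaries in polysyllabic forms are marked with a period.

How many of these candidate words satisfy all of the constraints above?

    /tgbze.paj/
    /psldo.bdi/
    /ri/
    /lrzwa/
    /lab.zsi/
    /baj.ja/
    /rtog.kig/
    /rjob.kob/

1

/tgbze.paj/ — violates constraint (e): syllable 1 onset /tgbz/ has 4 consonants (> 3) → phonotactically illegal
/psldo.bdi/ — violates constraint (e): syllable 1 onset /psld/ has 4 consonants (> 3) → phonotactically illegal
/ri/ — violates constraint (a): word begins with /r/ → phonotactically illegal
/lrzwa/ — violates constraint (e): syllable 1 onset /lrzw/ has 4 consonants (> 3) → phonotactically illegal
/lab.zsi/ — σ1 onset /l/, coda /b/ ok; σ2 onset /zs/ (2C), coda /∅/ ok → phonotactically legal
/baj.ja/ — violates constraint (c): adjacent identical consonants /jj/ → phonotactically illegal
/rtog.kig/ — violates constraint (a): word begins with /r/ → phonotactically illegal
/rjob.kob/ — violates constraint (a): word begins with /r/ → phonotactically illegal
Phonotactically legal: /lab.zsi/ → 1.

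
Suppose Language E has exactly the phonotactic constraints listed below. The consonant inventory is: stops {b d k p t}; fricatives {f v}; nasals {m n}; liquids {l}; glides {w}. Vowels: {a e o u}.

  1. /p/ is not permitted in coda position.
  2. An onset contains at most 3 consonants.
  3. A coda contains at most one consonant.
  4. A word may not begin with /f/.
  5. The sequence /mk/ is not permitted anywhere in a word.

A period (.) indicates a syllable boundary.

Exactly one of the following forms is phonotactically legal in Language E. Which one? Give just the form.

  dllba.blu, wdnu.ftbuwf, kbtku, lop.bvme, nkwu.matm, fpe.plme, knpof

knpof

dllba.blu — violates constraint 2: syllable 1 onset /dllb/ has 4 consonants (> 3) → phonotactically illegal
wdnu.ftbuwf — violates constraint 3: syllable 2 coda /wf/ has 2 consonants (> 1) → phonotactically illegal
kbtku — violates constraint 2: syllable 1 onset /kbtk/ has 4 consonants (> 3) → phonotactically illegal
lop.bvme — violates constraint 1: syllable 1 coda contains /p/ → phonotactically illegal
nkwu.matm — violates constraint 3: syllable 2 coda /tm/ has 2 consonants (> 1) → phonotactically illegal
fpe.plme — violates constraint 4: word begins with /f/ → phonotactically illegal
knpof — σ1 onset /knp/ (3C), coda /f/ ok → phonotactically legal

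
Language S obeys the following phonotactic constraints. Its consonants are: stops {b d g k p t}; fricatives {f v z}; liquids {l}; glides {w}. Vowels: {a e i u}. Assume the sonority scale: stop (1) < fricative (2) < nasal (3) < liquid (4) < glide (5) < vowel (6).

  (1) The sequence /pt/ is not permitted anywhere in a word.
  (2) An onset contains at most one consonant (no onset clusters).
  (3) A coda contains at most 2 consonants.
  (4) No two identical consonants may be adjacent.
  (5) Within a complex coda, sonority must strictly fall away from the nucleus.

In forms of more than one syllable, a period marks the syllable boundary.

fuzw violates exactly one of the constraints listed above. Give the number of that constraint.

fuzw: syllable 1 coda /zw/: /z/ (fricative, 2) → /w/ (glide, 5) does not fall.
This is a violation of constraint 5: "Within a complex coda, sonority must strictly fall away from the nucleus."
The remaining constraints (1, 2, 3, 4) are satisfied.

5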